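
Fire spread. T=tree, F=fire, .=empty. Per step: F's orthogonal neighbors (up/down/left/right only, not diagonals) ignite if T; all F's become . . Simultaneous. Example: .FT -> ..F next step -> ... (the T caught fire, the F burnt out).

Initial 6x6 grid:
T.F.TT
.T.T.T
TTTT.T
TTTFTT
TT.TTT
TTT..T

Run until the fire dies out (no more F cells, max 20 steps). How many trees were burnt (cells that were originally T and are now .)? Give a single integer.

Step 1: +4 fires, +2 burnt (F count now 4)
Step 2: +5 fires, +4 burnt (F count now 5)
Step 3: +5 fires, +5 burnt (F count now 5)
Step 4: +6 fires, +5 burnt (F count now 6)
Step 5: +3 fires, +6 burnt (F count now 3)
Step 6: +1 fires, +3 burnt (F count now 1)
Step 7: +0 fires, +1 burnt (F count now 0)
Fire out after step 7
Initially T: 25, now '.': 35
Total burnt (originally-T cells now '.'): 24

Answer: 24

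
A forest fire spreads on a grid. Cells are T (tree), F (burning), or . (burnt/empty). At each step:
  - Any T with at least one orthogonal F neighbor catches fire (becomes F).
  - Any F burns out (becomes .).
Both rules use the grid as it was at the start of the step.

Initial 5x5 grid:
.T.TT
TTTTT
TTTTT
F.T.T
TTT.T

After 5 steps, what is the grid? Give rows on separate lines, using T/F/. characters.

Step 1: 2 trees catch fire, 1 burn out
  .T.TT
  TTTTT
  FTTTT
  ..T.T
  FTT.T
Step 2: 3 trees catch fire, 2 burn out
  .T.TT
  FTTTT
  .FTTT
  ..T.T
  .FT.T
Step 3: 3 trees catch fire, 3 burn out
  .T.TT
  .FTTT
  ..FTT
  ..T.T
  ..F.T
Step 4: 4 trees catch fire, 3 burn out
  .F.TT
  ..FTT
  ...FT
  ..F.T
  ....T
Step 5: 2 trees catch fire, 4 burn out
  ...TT
  ...FT
  ....F
  ....T
  ....T

...TT
...FT
....F
....T
....T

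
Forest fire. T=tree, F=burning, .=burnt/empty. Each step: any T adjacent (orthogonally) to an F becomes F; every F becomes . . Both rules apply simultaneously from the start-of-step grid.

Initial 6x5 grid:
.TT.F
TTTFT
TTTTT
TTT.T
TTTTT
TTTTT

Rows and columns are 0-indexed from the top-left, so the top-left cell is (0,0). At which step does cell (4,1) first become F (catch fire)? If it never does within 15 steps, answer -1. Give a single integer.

Step 1: cell (4,1)='T' (+3 fires, +2 burnt)
Step 2: cell (4,1)='T' (+4 fires, +3 burnt)
Step 3: cell (4,1)='T' (+5 fires, +4 burnt)
Step 4: cell (4,1)='T' (+4 fires, +5 burnt)
Step 5: cell (4,1)='F' (+5 fires, +4 burnt)
  -> target ignites at step 5
Step 6: cell (4,1)='.' (+3 fires, +5 burnt)
Step 7: cell (4,1)='.' (+1 fires, +3 burnt)
Step 8: cell (4,1)='.' (+0 fires, +1 burnt)
  fire out at step 8

5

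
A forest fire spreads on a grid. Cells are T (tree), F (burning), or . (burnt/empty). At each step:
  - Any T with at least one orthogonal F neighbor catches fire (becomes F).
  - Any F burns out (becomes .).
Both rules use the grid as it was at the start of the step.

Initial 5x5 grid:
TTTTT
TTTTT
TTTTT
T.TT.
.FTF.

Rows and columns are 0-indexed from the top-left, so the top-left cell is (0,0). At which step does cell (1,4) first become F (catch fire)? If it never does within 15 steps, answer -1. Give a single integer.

Step 1: cell (1,4)='T' (+2 fires, +2 burnt)
Step 2: cell (1,4)='T' (+2 fires, +2 burnt)
Step 3: cell (1,4)='T' (+3 fires, +2 burnt)
Step 4: cell (1,4)='F' (+4 fires, +3 burnt)
  -> target ignites at step 4
Step 5: cell (1,4)='.' (+4 fires, +4 burnt)
Step 6: cell (1,4)='.' (+3 fires, +4 burnt)
Step 7: cell (1,4)='.' (+1 fires, +3 burnt)
Step 8: cell (1,4)='.' (+0 fires, +1 burnt)
  fire out at step 8

4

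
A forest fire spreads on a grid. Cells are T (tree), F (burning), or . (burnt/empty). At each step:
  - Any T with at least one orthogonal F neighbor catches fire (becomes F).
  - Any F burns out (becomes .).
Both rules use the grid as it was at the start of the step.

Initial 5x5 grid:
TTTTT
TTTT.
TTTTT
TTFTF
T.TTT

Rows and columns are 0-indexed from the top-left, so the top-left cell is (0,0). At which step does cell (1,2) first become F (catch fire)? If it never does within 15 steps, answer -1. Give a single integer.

Step 1: cell (1,2)='T' (+6 fires, +2 burnt)
Step 2: cell (1,2)='F' (+5 fires, +6 burnt)
  -> target ignites at step 2
Step 3: cell (1,2)='.' (+5 fires, +5 burnt)
Step 4: cell (1,2)='.' (+3 fires, +5 burnt)
Step 5: cell (1,2)='.' (+2 fires, +3 burnt)
Step 6: cell (1,2)='.' (+0 fires, +2 burnt)
  fire out at step 6

2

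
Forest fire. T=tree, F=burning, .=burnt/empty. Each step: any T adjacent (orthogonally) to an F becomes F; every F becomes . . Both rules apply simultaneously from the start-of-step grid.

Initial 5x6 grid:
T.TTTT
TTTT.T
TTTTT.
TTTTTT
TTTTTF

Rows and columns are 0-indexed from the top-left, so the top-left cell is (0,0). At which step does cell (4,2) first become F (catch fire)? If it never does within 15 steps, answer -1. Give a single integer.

Step 1: cell (4,2)='T' (+2 fires, +1 burnt)
Step 2: cell (4,2)='T' (+2 fires, +2 burnt)
Step 3: cell (4,2)='F' (+3 fires, +2 burnt)
  -> target ignites at step 3
Step 4: cell (4,2)='.' (+3 fires, +3 burnt)
Step 5: cell (4,2)='.' (+4 fires, +3 burnt)
Step 6: cell (4,2)='.' (+4 fires, +4 burnt)
Step 7: cell (4,2)='.' (+4 fires, +4 burnt)
Step 8: cell (4,2)='.' (+2 fires, +4 burnt)
Step 9: cell (4,2)='.' (+2 fires, +2 burnt)
Step 10: cell (4,2)='.' (+0 fires, +2 burnt)
  fire out at step 10

3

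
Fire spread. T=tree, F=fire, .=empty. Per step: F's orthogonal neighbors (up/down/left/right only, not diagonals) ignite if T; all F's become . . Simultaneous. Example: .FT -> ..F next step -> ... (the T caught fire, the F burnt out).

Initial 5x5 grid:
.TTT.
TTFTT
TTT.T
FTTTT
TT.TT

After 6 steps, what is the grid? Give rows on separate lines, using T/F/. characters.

Step 1: 7 trees catch fire, 2 burn out
  .TFT.
  TF.FT
  FTF.T
  .FTTT
  FT.TT
Step 2: 7 trees catch fire, 7 burn out
  .F.F.
  F...F
  .F..T
  ..FTT
  .F.TT
Step 3: 2 trees catch fire, 7 burn out
  .....
  .....
  ....F
  ...FT
  ...TT
Step 4: 2 trees catch fire, 2 burn out
  .....
  .....
  .....
  ....F
  ...FT
Step 5: 1 trees catch fire, 2 burn out
  .....
  .....
  .....
  .....
  ....F
Step 6: 0 trees catch fire, 1 burn out
  .....
  .....
  .....
  .....
  .....

.....
.....
.....
.....
.....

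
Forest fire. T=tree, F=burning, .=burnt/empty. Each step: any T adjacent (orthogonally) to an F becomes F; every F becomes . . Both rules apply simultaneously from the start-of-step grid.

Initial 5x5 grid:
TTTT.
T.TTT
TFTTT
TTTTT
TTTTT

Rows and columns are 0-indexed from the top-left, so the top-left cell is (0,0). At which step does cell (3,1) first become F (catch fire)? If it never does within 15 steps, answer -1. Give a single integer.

Step 1: cell (3,1)='F' (+3 fires, +1 burnt)
  -> target ignites at step 1
Step 2: cell (3,1)='.' (+6 fires, +3 burnt)
Step 3: cell (3,1)='.' (+7 fires, +6 burnt)
Step 4: cell (3,1)='.' (+5 fires, +7 burnt)
Step 5: cell (3,1)='.' (+1 fires, +5 burnt)
Step 6: cell (3,1)='.' (+0 fires, +1 burnt)
  fire out at step 6

1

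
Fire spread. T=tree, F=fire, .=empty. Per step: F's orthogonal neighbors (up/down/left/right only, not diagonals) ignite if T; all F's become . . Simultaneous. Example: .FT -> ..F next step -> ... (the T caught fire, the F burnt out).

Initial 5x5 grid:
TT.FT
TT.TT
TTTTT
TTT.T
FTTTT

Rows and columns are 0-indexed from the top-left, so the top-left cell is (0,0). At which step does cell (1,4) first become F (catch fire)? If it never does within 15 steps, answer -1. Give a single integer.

Step 1: cell (1,4)='T' (+4 fires, +2 burnt)
Step 2: cell (1,4)='F' (+5 fires, +4 burnt)
  -> target ignites at step 2
Step 3: cell (1,4)='.' (+6 fires, +5 burnt)
Step 4: cell (1,4)='.' (+4 fires, +6 burnt)
Step 5: cell (1,4)='.' (+1 fires, +4 burnt)
Step 6: cell (1,4)='.' (+0 fires, +1 burnt)
  fire out at step 6

2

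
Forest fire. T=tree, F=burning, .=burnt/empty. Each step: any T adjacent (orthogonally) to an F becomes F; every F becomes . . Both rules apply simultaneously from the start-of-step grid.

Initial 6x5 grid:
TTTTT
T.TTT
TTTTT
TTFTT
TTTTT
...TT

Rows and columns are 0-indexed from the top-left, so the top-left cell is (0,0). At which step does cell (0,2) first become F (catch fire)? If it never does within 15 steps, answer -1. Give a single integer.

Step 1: cell (0,2)='T' (+4 fires, +1 burnt)
Step 2: cell (0,2)='T' (+7 fires, +4 burnt)
Step 3: cell (0,2)='F' (+7 fires, +7 burnt)
  -> target ignites at step 3
Step 4: cell (0,2)='.' (+5 fires, +7 burnt)
Step 5: cell (0,2)='.' (+2 fires, +5 burnt)
Step 6: cell (0,2)='.' (+0 fires, +2 burnt)
  fire out at step 6

3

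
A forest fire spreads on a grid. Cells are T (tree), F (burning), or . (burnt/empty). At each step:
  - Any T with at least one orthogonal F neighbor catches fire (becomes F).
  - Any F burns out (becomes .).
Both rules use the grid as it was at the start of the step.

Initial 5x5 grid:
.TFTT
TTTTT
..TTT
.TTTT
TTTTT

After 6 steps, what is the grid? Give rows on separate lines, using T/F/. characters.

Step 1: 3 trees catch fire, 1 burn out
  .F.FT
  TTFTT
  ..TTT
  .TTTT
  TTTTT
Step 2: 4 trees catch fire, 3 burn out
  ....F
  TF.FT
  ..FTT
  .TTTT
  TTTTT
Step 3: 4 trees catch fire, 4 burn out
  .....
  F...F
  ...FT
  .TFTT
  TTTTT
Step 4: 4 trees catch fire, 4 burn out
  .....
  .....
  ....F
  .F.FT
  TTFTT
Step 5: 3 trees catch fire, 4 burn out
  .....
  .....
  .....
  ....F
  TF.FT
Step 6: 2 trees catch fire, 3 burn out
  .....
  .....
  .....
  .....
  F...F

.....
.....
.....
.....
F...F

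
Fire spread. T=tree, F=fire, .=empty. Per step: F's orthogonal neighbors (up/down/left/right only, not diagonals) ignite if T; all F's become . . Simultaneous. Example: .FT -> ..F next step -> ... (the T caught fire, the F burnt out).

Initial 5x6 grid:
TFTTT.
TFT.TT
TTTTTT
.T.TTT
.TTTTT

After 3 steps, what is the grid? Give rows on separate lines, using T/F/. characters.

Step 1: 5 trees catch fire, 2 burn out
  F.FTT.
  F.F.TT
  TFTTTT
  .T.TTT
  .TTTTT
Step 2: 4 trees catch fire, 5 burn out
  ...FT.
  ....TT
  F.FTTT
  .F.TTT
  .TTTTT
Step 3: 3 trees catch fire, 4 burn out
  ....F.
  ....TT
  ...FTT
  ...TTT
  .FTTTT

....F.
....TT
...FTT
...TTT
.FTTTT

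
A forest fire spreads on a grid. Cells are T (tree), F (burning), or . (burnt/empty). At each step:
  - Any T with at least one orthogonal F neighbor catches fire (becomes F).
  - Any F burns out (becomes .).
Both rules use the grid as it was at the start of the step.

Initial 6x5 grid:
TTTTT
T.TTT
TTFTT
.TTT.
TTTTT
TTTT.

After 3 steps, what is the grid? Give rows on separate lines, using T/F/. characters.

Step 1: 4 trees catch fire, 1 burn out
  TTTTT
  T.FTT
  TF.FT
  .TFT.
  TTTTT
  TTTT.
Step 2: 7 trees catch fire, 4 burn out
  TTFTT
  T..FT
  F...F
  .F.F.
  TTFTT
  TTTT.
Step 3: 7 trees catch fire, 7 burn out
  TF.FT
  F...F
  .....
  .....
  TF.FT
  TTFT.

TF.FT
F...F
.....
.....
TF.FT
TTFT.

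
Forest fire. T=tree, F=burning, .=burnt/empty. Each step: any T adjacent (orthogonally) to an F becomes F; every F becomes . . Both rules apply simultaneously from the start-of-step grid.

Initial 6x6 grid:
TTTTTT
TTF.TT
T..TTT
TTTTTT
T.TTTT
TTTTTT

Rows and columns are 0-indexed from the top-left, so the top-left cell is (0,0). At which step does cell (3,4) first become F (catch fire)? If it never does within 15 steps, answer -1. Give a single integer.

Step 1: cell (3,4)='T' (+2 fires, +1 burnt)
Step 2: cell (3,4)='T' (+3 fires, +2 burnt)
Step 3: cell (3,4)='T' (+3 fires, +3 burnt)
Step 4: cell (3,4)='T' (+3 fires, +3 burnt)
Step 5: cell (3,4)='T' (+4 fires, +3 burnt)
Step 6: cell (3,4)='F' (+5 fires, +4 burnt)
  -> target ignites at step 6
Step 7: cell (3,4)='.' (+5 fires, +5 burnt)
Step 8: cell (3,4)='.' (+4 fires, +5 burnt)
Step 9: cell (3,4)='.' (+2 fires, +4 burnt)
Step 10: cell (3,4)='.' (+0 fires, +2 burnt)
  fire out at step 10

6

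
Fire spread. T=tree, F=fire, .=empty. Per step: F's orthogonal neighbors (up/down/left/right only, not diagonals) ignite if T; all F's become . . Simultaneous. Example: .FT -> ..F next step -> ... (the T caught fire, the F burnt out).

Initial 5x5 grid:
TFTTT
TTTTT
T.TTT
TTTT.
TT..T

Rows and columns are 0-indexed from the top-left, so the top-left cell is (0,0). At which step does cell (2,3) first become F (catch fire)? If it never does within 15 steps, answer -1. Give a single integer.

Step 1: cell (2,3)='T' (+3 fires, +1 burnt)
Step 2: cell (2,3)='T' (+3 fires, +3 burnt)
Step 3: cell (2,3)='T' (+4 fires, +3 burnt)
Step 4: cell (2,3)='F' (+4 fires, +4 burnt)
  -> target ignites at step 4
Step 5: cell (2,3)='.' (+4 fires, +4 burnt)
Step 6: cell (2,3)='.' (+1 fires, +4 burnt)
Step 7: cell (2,3)='.' (+0 fires, +1 burnt)
  fire out at step 7

4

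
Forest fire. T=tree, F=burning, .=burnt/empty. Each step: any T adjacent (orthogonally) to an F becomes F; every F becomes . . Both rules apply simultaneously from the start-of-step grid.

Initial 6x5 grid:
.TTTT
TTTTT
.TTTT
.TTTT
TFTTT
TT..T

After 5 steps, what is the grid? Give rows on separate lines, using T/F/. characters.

Step 1: 4 trees catch fire, 1 burn out
  .TTTT
  TTTTT
  .TTTT
  .FTTT
  F.FTT
  TF..T
Step 2: 4 trees catch fire, 4 burn out
  .TTTT
  TTTTT
  .FTTT
  ..FTT
  ...FT
  F...T
Step 3: 4 trees catch fire, 4 burn out
  .TTTT
  TFTTT
  ..FTT
  ...FT
  ....F
  ....T
Step 4: 6 trees catch fire, 4 burn out
  .FTTT
  F.FTT
  ...FT
  ....F
  .....
  ....F
Step 5: 3 trees catch fire, 6 burn out
  ..FTT
  ...FT
  ....F
  .....
  .....
  .....

..FTT
...FT
....F
.....
.....
.....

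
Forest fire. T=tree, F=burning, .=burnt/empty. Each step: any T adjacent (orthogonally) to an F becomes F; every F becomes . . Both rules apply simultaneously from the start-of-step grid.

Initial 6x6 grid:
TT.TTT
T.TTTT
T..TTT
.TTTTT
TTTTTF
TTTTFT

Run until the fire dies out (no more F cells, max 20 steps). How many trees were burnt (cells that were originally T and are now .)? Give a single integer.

Answer: 25

Derivation:
Step 1: +4 fires, +2 burnt (F count now 4)
Step 2: +4 fires, +4 burnt (F count now 4)
Step 3: +5 fires, +4 burnt (F count now 5)
Step 4: +6 fires, +5 burnt (F count now 6)
Step 5: +4 fires, +6 burnt (F count now 4)
Step 6: +2 fires, +4 burnt (F count now 2)
Step 7: +0 fires, +2 burnt (F count now 0)
Fire out after step 7
Initially T: 29, now '.': 32
Total burnt (originally-T cells now '.'): 25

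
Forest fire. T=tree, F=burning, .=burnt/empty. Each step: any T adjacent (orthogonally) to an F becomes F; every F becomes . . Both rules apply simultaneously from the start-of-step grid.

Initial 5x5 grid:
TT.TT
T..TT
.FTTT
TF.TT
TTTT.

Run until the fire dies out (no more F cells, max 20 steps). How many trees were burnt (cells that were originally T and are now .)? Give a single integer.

Step 1: +3 fires, +2 burnt (F count now 3)
Step 2: +3 fires, +3 burnt (F count now 3)
Step 3: +4 fires, +3 burnt (F count now 4)
Step 4: +3 fires, +4 burnt (F count now 3)
Step 5: +1 fires, +3 burnt (F count now 1)
Step 6: +0 fires, +1 burnt (F count now 0)
Fire out after step 6
Initially T: 17, now '.': 22
Total burnt (originally-T cells now '.'): 14

Answer: 14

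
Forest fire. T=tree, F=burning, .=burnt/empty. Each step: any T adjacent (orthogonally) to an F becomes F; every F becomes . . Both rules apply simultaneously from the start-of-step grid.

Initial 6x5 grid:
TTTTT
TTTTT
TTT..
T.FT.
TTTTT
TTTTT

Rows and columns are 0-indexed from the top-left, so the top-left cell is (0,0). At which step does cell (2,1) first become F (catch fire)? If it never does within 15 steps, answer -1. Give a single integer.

Step 1: cell (2,1)='T' (+3 fires, +1 burnt)
Step 2: cell (2,1)='F' (+5 fires, +3 burnt)
  -> target ignites at step 2
Step 3: cell (2,1)='.' (+8 fires, +5 burnt)
Step 4: cell (2,1)='.' (+7 fires, +8 burnt)
Step 5: cell (2,1)='.' (+2 fires, +7 burnt)
Step 6: cell (2,1)='.' (+0 fires, +2 burnt)
  fire out at step 6

2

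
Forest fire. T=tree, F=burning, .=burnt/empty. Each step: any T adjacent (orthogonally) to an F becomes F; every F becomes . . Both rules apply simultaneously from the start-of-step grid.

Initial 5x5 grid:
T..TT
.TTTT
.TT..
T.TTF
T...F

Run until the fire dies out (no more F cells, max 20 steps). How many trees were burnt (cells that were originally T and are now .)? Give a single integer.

Answer: 10

Derivation:
Step 1: +1 fires, +2 burnt (F count now 1)
Step 2: +1 fires, +1 burnt (F count now 1)
Step 3: +1 fires, +1 burnt (F count now 1)
Step 4: +2 fires, +1 burnt (F count now 2)
Step 5: +2 fires, +2 burnt (F count now 2)
Step 6: +2 fires, +2 burnt (F count now 2)
Step 7: +1 fires, +2 burnt (F count now 1)
Step 8: +0 fires, +1 burnt (F count now 0)
Fire out after step 8
Initially T: 13, now '.': 22
Total burnt (originally-T cells now '.'): 10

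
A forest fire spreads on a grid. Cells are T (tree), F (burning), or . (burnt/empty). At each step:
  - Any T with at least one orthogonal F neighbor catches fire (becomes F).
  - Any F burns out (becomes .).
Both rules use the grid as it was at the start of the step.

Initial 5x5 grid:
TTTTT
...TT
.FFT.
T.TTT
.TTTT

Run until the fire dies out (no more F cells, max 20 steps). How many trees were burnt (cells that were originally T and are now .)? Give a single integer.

Answer: 15

Derivation:
Step 1: +2 fires, +2 burnt (F count now 2)
Step 2: +3 fires, +2 burnt (F count now 3)
Step 3: +5 fires, +3 burnt (F count now 5)
Step 4: +3 fires, +5 burnt (F count now 3)
Step 5: +1 fires, +3 burnt (F count now 1)
Step 6: +1 fires, +1 burnt (F count now 1)
Step 7: +0 fires, +1 burnt (F count now 0)
Fire out after step 7
Initially T: 16, now '.': 24
Total burnt (originally-T cells now '.'): 15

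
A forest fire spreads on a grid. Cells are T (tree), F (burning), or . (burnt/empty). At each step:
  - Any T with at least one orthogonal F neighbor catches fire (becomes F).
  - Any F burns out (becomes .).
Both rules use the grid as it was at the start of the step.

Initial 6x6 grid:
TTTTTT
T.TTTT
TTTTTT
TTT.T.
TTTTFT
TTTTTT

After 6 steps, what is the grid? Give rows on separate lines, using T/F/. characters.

Step 1: 4 trees catch fire, 1 burn out
  TTTTTT
  T.TTTT
  TTTTTT
  TTT.F.
  TTTF.F
  TTTTFT
Step 2: 4 trees catch fire, 4 burn out
  TTTTTT
  T.TTTT
  TTTTFT
  TTT...
  TTF...
  TTTF.F
Step 3: 6 trees catch fire, 4 burn out
  TTTTTT
  T.TTFT
  TTTF.F
  TTF...
  TF....
  TTF...
Step 4: 7 trees catch fire, 6 burn out
  TTTTFT
  T.TF.F
  TTF...
  TF....
  F.....
  TF....
Step 5: 6 trees catch fire, 7 burn out
  TTTF.F
  T.F...
  TF....
  F.....
  ......
  F.....
Step 6: 2 trees catch fire, 6 burn out
  TTF...
  T.....
  F.....
  ......
  ......
  ......

TTF...
T.....
F.....
......
......
......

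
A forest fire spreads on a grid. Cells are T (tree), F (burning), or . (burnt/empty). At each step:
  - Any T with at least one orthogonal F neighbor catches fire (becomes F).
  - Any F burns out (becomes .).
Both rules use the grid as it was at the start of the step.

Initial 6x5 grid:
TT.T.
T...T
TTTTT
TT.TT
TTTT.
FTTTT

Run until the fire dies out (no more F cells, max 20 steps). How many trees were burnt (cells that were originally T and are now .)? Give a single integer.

Step 1: +2 fires, +1 burnt (F count now 2)
Step 2: +3 fires, +2 burnt (F count now 3)
Step 3: +4 fires, +3 burnt (F count now 4)
Step 4: +4 fires, +4 burnt (F count now 4)
Step 5: +3 fires, +4 burnt (F count now 3)
Step 6: +3 fires, +3 burnt (F count now 3)
Step 7: +1 fires, +3 burnt (F count now 1)
Step 8: +1 fires, +1 burnt (F count now 1)
Step 9: +0 fires, +1 burnt (F count now 0)
Fire out after step 9
Initially T: 22, now '.': 29
Total burnt (originally-T cells now '.'): 21

Answer: 21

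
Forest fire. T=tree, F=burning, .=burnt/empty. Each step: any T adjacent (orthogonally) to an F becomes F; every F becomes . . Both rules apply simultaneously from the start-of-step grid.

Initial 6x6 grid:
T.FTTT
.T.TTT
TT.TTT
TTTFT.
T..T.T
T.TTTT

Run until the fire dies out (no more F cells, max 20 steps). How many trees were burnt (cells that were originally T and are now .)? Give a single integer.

Answer: 24

Derivation:
Step 1: +5 fires, +2 burnt (F count now 5)
Step 2: +5 fires, +5 burnt (F count now 5)
Step 3: +7 fires, +5 burnt (F count now 7)
Step 4: +5 fires, +7 burnt (F count now 5)
Step 5: +2 fires, +5 burnt (F count now 2)
Step 6: +0 fires, +2 burnt (F count now 0)
Fire out after step 6
Initially T: 25, now '.': 35
Total burnt (originally-T cells now '.'): 24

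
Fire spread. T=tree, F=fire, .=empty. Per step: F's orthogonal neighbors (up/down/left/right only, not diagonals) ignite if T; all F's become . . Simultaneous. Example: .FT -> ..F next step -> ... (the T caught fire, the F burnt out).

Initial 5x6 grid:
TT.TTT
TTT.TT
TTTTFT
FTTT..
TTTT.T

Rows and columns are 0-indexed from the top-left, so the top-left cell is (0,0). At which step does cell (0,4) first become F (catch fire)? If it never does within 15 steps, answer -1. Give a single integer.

Step 1: cell (0,4)='T' (+6 fires, +2 burnt)
Step 2: cell (0,4)='F' (+8 fires, +6 burnt)
  -> target ignites at step 2
Step 3: cell (0,4)='.' (+7 fires, +8 burnt)
Step 4: cell (0,4)='.' (+1 fires, +7 burnt)
Step 5: cell (0,4)='.' (+0 fires, +1 burnt)
  fire out at step 5

2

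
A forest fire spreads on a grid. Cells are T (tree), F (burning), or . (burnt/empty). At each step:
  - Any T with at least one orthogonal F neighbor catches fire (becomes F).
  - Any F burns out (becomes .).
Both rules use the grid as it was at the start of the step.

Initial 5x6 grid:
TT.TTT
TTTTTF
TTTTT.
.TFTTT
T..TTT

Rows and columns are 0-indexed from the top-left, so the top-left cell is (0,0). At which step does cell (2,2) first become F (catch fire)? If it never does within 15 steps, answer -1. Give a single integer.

Step 1: cell (2,2)='F' (+5 fires, +2 burnt)
  -> target ignites at step 1
Step 2: cell (2,2)='.' (+8 fires, +5 burnt)
Step 3: cell (2,2)='.' (+5 fires, +8 burnt)
Step 4: cell (2,2)='.' (+3 fires, +5 burnt)
Step 5: cell (2,2)='.' (+1 fires, +3 burnt)
Step 6: cell (2,2)='.' (+0 fires, +1 burnt)
  fire out at step 6

1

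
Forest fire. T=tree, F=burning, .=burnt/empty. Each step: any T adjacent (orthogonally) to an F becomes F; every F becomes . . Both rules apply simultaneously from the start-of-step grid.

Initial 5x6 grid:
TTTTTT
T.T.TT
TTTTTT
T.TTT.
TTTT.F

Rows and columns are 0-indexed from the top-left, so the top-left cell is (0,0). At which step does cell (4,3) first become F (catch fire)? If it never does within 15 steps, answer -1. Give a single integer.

Step 1: cell (4,3)='T' (+0 fires, +1 burnt)
  fire out at step 1
Target never catches fire within 15 steps

-1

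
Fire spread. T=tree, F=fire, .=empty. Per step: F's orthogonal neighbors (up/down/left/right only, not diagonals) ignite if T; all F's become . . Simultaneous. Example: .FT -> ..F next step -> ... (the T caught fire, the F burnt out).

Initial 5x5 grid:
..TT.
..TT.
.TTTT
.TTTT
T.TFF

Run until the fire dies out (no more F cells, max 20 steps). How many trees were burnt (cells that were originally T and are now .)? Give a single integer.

Answer: 13

Derivation:
Step 1: +3 fires, +2 burnt (F count now 3)
Step 2: +3 fires, +3 burnt (F count now 3)
Step 3: +3 fires, +3 burnt (F count now 3)
Step 4: +3 fires, +3 burnt (F count now 3)
Step 5: +1 fires, +3 burnt (F count now 1)
Step 6: +0 fires, +1 burnt (F count now 0)
Fire out after step 6
Initially T: 14, now '.': 24
Total burnt (originally-T cells now '.'): 13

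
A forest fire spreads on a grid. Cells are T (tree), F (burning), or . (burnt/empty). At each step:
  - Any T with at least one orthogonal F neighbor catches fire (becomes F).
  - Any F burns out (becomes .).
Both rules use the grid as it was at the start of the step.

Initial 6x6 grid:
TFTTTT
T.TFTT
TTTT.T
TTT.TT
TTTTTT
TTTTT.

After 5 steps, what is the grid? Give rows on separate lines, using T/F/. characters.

Step 1: 6 trees catch fire, 2 burn out
  F.FFTT
  T.F.FT
  TTTF.T
  TTT.TT
  TTTTTT
  TTTTT.
Step 2: 4 trees catch fire, 6 burn out
  ....FT
  F....F
  TTF..T
  TTT.TT
  TTTTTT
  TTTTT.
Step 3: 5 trees catch fire, 4 burn out
  .....F
  ......
  FF...F
  TTF.TT
  TTTTTT
  TTTTT.
Step 4: 4 trees catch fire, 5 burn out
  ......
  ......
  ......
  FF..TF
  TTFTTT
  TTTTT.
Step 5: 6 trees catch fire, 4 burn out
  ......
  ......
  ......
  ....F.
  FF.FTF
  TTFTT.

......
......
......
....F.
FF.FTF
TTFTT.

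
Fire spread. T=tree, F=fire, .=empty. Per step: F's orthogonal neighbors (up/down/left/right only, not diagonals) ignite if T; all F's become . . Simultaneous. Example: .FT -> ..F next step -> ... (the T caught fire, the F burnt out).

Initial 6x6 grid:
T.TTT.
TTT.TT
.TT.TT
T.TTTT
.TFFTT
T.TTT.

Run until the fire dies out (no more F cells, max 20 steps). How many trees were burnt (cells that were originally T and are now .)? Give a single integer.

Step 1: +6 fires, +2 burnt (F count now 6)
Step 2: +4 fires, +6 burnt (F count now 4)
Step 3: +4 fires, +4 burnt (F count now 4)
Step 4: +4 fires, +4 burnt (F count now 4)
Step 5: +4 fires, +4 burnt (F count now 4)
Step 6: +1 fires, +4 burnt (F count now 1)
Step 7: +0 fires, +1 burnt (F count now 0)
Fire out after step 7
Initially T: 25, now '.': 34
Total burnt (originally-T cells now '.'): 23

Answer: 23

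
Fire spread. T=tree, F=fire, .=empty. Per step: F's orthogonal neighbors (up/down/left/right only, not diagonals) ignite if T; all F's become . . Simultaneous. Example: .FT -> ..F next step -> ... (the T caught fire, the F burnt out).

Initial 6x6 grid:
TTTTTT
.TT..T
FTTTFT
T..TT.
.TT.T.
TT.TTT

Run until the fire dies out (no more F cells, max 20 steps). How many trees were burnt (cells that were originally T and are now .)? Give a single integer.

Answer: 20

Derivation:
Step 1: +5 fires, +2 burnt (F count now 5)
Step 2: +5 fires, +5 burnt (F count now 5)
Step 3: +4 fires, +5 burnt (F count now 4)
Step 4: +5 fires, +4 burnt (F count now 5)
Step 5: +1 fires, +5 burnt (F count now 1)
Step 6: +0 fires, +1 burnt (F count now 0)
Fire out after step 6
Initially T: 24, now '.': 32
Total burnt (originally-T cells now '.'): 20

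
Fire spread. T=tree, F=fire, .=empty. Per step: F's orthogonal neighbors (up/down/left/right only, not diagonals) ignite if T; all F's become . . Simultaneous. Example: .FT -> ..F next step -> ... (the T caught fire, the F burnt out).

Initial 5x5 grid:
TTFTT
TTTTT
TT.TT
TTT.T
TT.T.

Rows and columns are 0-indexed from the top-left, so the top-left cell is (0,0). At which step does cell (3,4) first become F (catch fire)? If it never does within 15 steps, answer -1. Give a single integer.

Step 1: cell (3,4)='T' (+3 fires, +1 burnt)
Step 2: cell (3,4)='T' (+4 fires, +3 burnt)
Step 3: cell (3,4)='T' (+4 fires, +4 burnt)
Step 4: cell (3,4)='T' (+3 fires, +4 burnt)
Step 5: cell (3,4)='F' (+4 fires, +3 burnt)
  -> target ignites at step 5
Step 6: cell (3,4)='.' (+1 fires, +4 burnt)
Step 7: cell (3,4)='.' (+0 fires, +1 burnt)
  fire out at step 7

5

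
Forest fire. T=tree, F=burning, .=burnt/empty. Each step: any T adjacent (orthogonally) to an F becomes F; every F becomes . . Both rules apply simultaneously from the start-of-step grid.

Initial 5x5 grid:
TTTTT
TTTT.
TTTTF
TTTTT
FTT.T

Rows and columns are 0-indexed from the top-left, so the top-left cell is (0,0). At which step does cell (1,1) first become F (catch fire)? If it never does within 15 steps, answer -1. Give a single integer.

Step 1: cell (1,1)='T' (+4 fires, +2 burnt)
Step 2: cell (1,1)='T' (+7 fires, +4 burnt)
Step 3: cell (1,1)='T' (+5 fires, +7 burnt)
Step 4: cell (1,1)='F' (+4 fires, +5 burnt)
  -> target ignites at step 4
Step 5: cell (1,1)='.' (+1 fires, +4 burnt)
Step 6: cell (1,1)='.' (+0 fires, +1 burnt)
  fire out at step 6

4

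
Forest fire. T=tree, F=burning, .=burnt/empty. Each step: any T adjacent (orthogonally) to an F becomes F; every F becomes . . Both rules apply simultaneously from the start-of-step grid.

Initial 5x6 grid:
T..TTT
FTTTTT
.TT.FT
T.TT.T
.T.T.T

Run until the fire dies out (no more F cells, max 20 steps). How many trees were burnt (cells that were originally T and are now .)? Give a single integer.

Answer: 17

Derivation:
Step 1: +4 fires, +2 burnt (F count now 4)
Step 2: +6 fires, +4 burnt (F count now 6)
Step 3: +4 fires, +6 burnt (F count now 4)
Step 4: +1 fires, +4 burnt (F count now 1)
Step 5: +1 fires, +1 burnt (F count now 1)
Step 6: +1 fires, +1 burnt (F count now 1)
Step 7: +0 fires, +1 burnt (F count now 0)
Fire out after step 7
Initially T: 19, now '.': 28
Total burnt (originally-T cells now '.'): 17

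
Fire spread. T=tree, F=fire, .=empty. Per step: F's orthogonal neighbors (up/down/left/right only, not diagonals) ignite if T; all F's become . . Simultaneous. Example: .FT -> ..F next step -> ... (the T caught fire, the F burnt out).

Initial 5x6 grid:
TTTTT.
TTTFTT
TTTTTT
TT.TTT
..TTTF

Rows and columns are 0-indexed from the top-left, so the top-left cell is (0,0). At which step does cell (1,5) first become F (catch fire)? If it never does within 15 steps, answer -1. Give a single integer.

Step 1: cell (1,5)='T' (+6 fires, +2 burnt)
Step 2: cell (1,5)='F' (+10 fires, +6 burnt)
  -> target ignites at step 2
Step 3: cell (1,5)='.' (+4 fires, +10 burnt)
Step 4: cell (1,5)='.' (+3 fires, +4 burnt)
Step 5: cell (1,5)='.' (+1 fires, +3 burnt)
Step 6: cell (1,5)='.' (+0 fires, +1 burnt)
  fire out at step 6

2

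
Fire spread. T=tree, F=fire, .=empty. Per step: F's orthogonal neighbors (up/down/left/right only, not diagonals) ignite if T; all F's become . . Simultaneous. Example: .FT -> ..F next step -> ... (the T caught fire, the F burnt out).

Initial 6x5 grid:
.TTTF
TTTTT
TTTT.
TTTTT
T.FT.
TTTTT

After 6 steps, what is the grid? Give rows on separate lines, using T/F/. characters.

Step 1: 5 trees catch fire, 2 burn out
  .TTF.
  TTTTF
  TTTT.
  TTFTT
  T..F.
  TTFTT
Step 2: 7 trees catch fire, 5 burn out
  .TF..
  TTTF.
  TTFT.
  TF.FT
  T....
  TF.FT
Step 3: 8 trees catch fire, 7 burn out
  .F...
  TTF..
  TF.F.
  F...F
  T....
  F...F
Step 4: 3 trees catch fire, 8 burn out
  .....
  TF...
  F....
  .....
  F....
  .....
Step 5: 1 trees catch fire, 3 burn out
  .....
  F....
  .....
  .....
  .....
  .....
Step 6: 0 trees catch fire, 1 burn out
  .....
  .....
  .....
  .....
  .....
  .....

.....
.....
.....
.....
.....
.....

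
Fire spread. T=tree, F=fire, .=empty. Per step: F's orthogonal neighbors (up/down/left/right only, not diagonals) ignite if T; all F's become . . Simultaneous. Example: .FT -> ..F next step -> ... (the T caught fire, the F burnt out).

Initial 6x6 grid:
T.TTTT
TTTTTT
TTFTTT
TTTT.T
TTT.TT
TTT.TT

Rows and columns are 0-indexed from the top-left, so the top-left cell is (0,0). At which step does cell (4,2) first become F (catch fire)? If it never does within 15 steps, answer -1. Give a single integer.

Step 1: cell (4,2)='T' (+4 fires, +1 burnt)
Step 2: cell (4,2)='F' (+8 fires, +4 burnt)
  -> target ignites at step 2
Step 3: cell (4,2)='.' (+7 fires, +8 burnt)
Step 4: cell (4,2)='.' (+6 fires, +7 burnt)
Step 5: cell (4,2)='.' (+3 fires, +6 burnt)
Step 6: cell (4,2)='.' (+2 fires, +3 burnt)
Step 7: cell (4,2)='.' (+1 fires, +2 burnt)
Step 8: cell (4,2)='.' (+0 fires, +1 burnt)
  fire out at step 8

2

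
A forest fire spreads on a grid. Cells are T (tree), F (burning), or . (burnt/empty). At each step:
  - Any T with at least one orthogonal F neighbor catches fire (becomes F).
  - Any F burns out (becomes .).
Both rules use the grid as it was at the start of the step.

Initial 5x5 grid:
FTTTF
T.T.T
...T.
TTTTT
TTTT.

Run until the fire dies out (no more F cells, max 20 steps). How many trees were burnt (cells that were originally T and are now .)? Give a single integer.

Step 1: +4 fires, +2 burnt (F count now 4)
Step 2: +1 fires, +4 burnt (F count now 1)
Step 3: +1 fires, +1 burnt (F count now 1)
Step 4: +0 fires, +1 burnt (F count now 0)
Fire out after step 4
Initially T: 16, now '.': 15
Total burnt (originally-T cells now '.'): 6

Answer: 6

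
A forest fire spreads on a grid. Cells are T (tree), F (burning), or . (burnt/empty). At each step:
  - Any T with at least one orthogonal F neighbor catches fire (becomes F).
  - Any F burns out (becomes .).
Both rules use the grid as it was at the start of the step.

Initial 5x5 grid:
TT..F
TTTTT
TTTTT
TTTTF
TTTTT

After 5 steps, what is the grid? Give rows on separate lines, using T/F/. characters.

Step 1: 4 trees catch fire, 2 burn out
  TT...
  TTTTF
  TTTTF
  TTTF.
  TTTTF
Step 2: 4 trees catch fire, 4 burn out
  TT...
  TTTF.
  TTTF.
  TTF..
  TTTF.
Step 3: 4 trees catch fire, 4 burn out
  TT...
  TTF..
  TTF..
  TF...
  TTF..
Step 4: 4 trees catch fire, 4 burn out
  TT...
  TF...
  TF...
  F....
  TF...
Step 5: 4 trees catch fire, 4 burn out
  TF...
  F....
  F....
  .....
  F....

TF...
F....
F....
.....
F....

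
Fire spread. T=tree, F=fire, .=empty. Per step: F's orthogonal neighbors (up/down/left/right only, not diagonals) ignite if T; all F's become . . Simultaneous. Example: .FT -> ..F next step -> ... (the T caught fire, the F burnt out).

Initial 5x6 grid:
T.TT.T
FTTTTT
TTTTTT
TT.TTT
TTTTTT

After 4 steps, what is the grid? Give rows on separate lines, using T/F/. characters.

Step 1: 3 trees catch fire, 1 burn out
  F.TT.T
  .FTTTT
  FTTTTT
  TT.TTT
  TTTTTT
Step 2: 3 trees catch fire, 3 burn out
  ..TT.T
  ..FTTT
  .FTTTT
  FT.TTT
  TTTTTT
Step 3: 5 trees catch fire, 3 burn out
  ..FT.T
  ...FTT
  ..FTTT
  .F.TTT
  FTTTTT
Step 4: 4 trees catch fire, 5 burn out
  ...F.T
  ....FT
  ...FTT
  ...TTT
  .FTTTT

...F.T
....FT
...FTT
...TTT
.FTTTT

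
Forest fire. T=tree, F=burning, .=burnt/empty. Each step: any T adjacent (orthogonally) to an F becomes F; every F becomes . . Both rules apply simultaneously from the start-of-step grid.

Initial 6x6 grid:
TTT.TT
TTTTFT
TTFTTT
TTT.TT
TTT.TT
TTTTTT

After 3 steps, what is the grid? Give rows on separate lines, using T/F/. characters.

Step 1: 8 trees catch fire, 2 burn out
  TTT.FT
  TTFF.F
  TF.FFT
  TTF.TT
  TTT.TT
  TTTTTT
Step 2: 8 trees catch fire, 8 burn out
  TTF..F
  TF....
  F....F
  TF..FT
  TTF.TT
  TTTTTT
Step 3: 7 trees catch fire, 8 burn out
  TF....
  F.....
  ......
  F....F
  TF..FT
  TTFTTT

TF....
F.....
......
F....F
TF..FT
TTFTTT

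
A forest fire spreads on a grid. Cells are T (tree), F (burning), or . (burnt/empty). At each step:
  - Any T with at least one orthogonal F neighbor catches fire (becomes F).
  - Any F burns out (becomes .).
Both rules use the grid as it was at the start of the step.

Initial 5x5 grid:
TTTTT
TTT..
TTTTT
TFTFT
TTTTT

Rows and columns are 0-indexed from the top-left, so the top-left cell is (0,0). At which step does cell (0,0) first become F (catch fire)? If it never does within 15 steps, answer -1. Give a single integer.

Step 1: cell (0,0)='T' (+7 fires, +2 burnt)
Step 2: cell (0,0)='T' (+7 fires, +7 burnt)
Step 3: cell (0,0)='T' (+3 fires, +7 burnt)
Step 4: cell (0,0)='F' (+2 fires, +3 burnt)
  -> target ignites at step 4
Step 5: cell (0,0)='.' (+1 fires, +2 burnt)
Step 6: cell (0,0)='.' (+1 fires, +1 burnt)
Step 7: cell (0,0)='.' (+0 fires, +1 burnt)
  fire out at step 7

4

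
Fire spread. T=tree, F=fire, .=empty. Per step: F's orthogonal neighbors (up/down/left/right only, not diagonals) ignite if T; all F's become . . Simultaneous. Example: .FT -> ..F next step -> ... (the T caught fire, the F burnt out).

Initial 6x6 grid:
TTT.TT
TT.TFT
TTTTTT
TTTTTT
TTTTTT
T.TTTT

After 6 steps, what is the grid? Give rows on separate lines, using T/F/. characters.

Step 1: 4 trees catch fire, 1 burn out
  TTT.FT
  TT.F.F
  TTTTFT
  TTTTTT
  TTTTTT
  T.TTTT
Step 2: 4 trees catch fire, 4 burn out
  TTT..F
  TT....
  TTTF.F
  TTTTFT
  TTTTTT
  T.TTTT
Step 3: 4 trees catch fire, 4 burn out
  TTT...
  TT....
  TTF...
  TTTF.F
  TTTTFT
  T.TTTT
Step 4: 5 trees catch fire, 4 burn out
  TTT...
  TT....
  TF....
  TTF...
  TTTF.F
  T.TTFT
Step 5: 6 trees catch fire, 5 burn out
  TTT...
  TF....
  F.....
  TF....
  TTF...
  T.TF.F
Step 6: 5 trees catch fire, 6 burn out
  TFT...
  F.....
  ......
  F.....
  TF....
  T.F...

TFT...
F.....
......
F.....
TF....
T.F...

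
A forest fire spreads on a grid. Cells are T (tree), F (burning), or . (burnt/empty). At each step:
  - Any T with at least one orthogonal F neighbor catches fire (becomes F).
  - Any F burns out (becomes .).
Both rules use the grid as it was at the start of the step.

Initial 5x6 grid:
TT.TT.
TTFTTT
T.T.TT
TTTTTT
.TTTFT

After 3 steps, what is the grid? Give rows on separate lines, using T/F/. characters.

Step 1: 6 trees catch fire, 2 burn out
  TT.TT.
  TF.FTT
  T.F.TT
  TTTTFT
  .TTF.F
Step 2: 9 trees catch fire, 6 burn out
  TF.FT.
  F...FT
  T...FT
  TTFF.F
  .TF...
Step 3: 7 trees catch fire, 9 burn out
  F...F.
  .....F
  F....F
  TF....
  .F....

F...F.
.....F
F....F
TF....
.F....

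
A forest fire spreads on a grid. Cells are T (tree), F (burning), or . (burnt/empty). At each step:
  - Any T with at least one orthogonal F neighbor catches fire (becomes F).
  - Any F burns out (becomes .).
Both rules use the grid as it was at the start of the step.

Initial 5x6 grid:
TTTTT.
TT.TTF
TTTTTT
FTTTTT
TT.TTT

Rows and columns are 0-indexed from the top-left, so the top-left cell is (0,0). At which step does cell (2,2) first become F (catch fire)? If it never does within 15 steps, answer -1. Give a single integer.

Step 1: cell (2,2)='T' (+5 fires, +2 burnt)
Step 2: cell (2,2)='T' (+8 fires, +5 burnt)
Step 3: cell (2,2)='F' (+8 fires, +8 burnt)
  -> target ignites at step 3
Step 4: cell (2,2)='.' (+4 fires, +8 burnt)
Step 5: cell (2,2)='.' (+0 fires, +4 burnt)
  fire out at step 5

3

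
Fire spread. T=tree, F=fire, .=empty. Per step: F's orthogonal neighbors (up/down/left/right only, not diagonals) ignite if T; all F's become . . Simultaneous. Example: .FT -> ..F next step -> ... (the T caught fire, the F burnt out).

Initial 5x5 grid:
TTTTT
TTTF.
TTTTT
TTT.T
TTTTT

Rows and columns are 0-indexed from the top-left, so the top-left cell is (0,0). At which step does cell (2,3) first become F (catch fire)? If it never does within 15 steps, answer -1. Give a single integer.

Step 1: cell (2,3)='F' (+3 fires, +1 burnt)
  -> target ignites at step 1
Step 2: cell (2,3)='.' (+5 fires, +3 burnt)
Step 3: cell (2,3)='.' (+5 fires, +5 burnt)
Step 4: cell (2,3)='.' (+5 fires, +5 burnt)
Step 5: cell (2,3)='.' (+3 fires, +5 burnt)
Step 6: cell (2,3)='.' (+1 fires, +3 burnt)
Step 7: cell (2,3)='.' (+0 fires, +1 burnt)
  fire out at step 7

1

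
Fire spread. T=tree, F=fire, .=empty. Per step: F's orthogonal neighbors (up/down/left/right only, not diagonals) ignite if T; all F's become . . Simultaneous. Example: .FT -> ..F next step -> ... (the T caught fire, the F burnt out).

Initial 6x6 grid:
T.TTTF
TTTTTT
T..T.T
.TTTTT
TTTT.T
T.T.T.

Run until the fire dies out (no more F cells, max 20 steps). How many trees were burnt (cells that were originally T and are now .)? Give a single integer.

Answer: 25

Derivation:
Step 1: +2 fires, +1 burnt (F count now 2)
Step 2: +3 fires, +2 burnt (F count now 3)
Step 3: +3 fires, +3 burnt (F count now 3)
Step 4: +4 fires, +3 burnt (F count now 4)
Step 5: +2 fires, +4 burnt (F count now 2)
Step 6: +3 fires, +2 burnt (F count now 3)
Step 7: +4 fires, +3 burnt (F count now 4)
Step 8: +2 fires, +4 burnt (F count now 2)
Step 9: +1 fires, +2 burnt (F count now 1)
Step 10: +1 fires, +1 burnt (F count now 1)
Step 11: +0 fires, +1 burnt (F count now 0)
Fire out after step 11
Initially T: 26, now '.': 35
Total burnt (originally-T cells now '.'): 25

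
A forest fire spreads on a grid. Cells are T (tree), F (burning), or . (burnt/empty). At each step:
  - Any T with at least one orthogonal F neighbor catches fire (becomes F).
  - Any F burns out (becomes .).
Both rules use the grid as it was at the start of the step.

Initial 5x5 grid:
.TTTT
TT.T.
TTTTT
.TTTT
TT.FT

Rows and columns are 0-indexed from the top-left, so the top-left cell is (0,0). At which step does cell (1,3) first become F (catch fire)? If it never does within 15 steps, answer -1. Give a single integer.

Step 1: cell (1,3)='T' (+2 fires, +1 burnt)
Step 2: cell (1,3)='T' (+3 fires, +2 burnt)
Step 3: cell (1,3)='F' (+4 fires, +3 burnt)
  -> target ignites at step 3
Step 4: cell (1,3)='.' (+3 fires, +4 burnt)
Step 5: cell (1,3)='.' (+5 fires, +3 burnt)
Step 6: cell (1,3)='.' (+2 fires, +5 burnt)
Step 7: cell (1,3)='.' (+0 fires, +2 burnt)
  fire out at step 7

3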